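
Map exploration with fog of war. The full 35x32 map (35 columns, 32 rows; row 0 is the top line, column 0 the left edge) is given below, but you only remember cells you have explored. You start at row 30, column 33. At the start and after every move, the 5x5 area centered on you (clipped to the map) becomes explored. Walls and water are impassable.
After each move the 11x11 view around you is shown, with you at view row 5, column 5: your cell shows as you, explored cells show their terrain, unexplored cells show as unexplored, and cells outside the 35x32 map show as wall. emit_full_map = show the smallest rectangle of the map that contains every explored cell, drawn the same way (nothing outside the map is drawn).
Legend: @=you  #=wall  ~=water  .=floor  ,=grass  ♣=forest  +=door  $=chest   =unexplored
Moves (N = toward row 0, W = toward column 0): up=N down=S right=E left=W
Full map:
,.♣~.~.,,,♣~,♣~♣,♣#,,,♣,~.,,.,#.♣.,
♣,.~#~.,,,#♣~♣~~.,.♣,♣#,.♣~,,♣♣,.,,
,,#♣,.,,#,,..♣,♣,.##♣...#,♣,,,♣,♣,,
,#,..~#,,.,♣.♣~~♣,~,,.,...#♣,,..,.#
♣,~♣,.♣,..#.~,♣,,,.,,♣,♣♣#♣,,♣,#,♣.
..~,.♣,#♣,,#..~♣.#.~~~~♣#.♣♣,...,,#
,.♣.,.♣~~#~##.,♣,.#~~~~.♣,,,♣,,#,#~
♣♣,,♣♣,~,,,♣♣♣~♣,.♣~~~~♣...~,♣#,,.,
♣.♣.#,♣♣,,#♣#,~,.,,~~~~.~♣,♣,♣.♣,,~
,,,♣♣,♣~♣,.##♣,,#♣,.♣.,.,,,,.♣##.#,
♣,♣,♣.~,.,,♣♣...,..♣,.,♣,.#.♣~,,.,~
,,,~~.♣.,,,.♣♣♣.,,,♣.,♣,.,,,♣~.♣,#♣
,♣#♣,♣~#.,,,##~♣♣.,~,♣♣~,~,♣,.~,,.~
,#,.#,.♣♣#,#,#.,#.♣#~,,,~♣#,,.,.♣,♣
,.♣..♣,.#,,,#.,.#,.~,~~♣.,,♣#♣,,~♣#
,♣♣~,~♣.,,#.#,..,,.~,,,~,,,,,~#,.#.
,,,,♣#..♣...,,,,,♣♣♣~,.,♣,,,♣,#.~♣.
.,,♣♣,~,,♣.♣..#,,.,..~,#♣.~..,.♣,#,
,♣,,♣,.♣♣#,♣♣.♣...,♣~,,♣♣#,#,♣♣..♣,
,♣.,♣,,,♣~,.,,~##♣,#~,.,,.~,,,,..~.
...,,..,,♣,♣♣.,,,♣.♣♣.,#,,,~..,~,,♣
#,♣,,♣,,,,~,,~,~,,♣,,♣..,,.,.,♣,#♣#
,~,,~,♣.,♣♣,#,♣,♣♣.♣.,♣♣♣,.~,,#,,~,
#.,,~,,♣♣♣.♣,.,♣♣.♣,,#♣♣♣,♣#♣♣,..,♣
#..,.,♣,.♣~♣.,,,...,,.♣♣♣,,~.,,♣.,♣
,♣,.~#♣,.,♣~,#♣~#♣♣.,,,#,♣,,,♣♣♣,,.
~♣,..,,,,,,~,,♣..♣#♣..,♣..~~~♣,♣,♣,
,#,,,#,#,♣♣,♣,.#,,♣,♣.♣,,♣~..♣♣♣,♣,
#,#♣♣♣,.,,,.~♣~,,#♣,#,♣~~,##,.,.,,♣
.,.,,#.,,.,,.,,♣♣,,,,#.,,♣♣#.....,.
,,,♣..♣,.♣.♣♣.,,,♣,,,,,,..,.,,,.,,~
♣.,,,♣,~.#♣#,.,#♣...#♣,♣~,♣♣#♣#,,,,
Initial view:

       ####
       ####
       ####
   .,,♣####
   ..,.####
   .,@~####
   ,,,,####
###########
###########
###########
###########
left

        ###
        ###
        ###
   ,.,,♣###
   ...,.###
   ,.@,~###
   #,,,,###
###########
###########
###########
###########

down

        ###
        ###
   ,.,,♣###
   ...,.###
   ,.,,~###
   #,@,,###
###########
###########
###########
###########
###########

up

        ###
        ###
        ###
   ,.,,♣###
   ...,.###
   ,.@,~###
   #,,,,###
###########
###########
###########
###########

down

        ###
        ###
   ,.,,♣###
   ...,.###
   ,.,,~###
   #,@,,###
###########
###########
###########
###########
###########

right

       ####
       ####
  ,.,,♣####
  ...,.####
  ,.,,~####
  #,,@,####
###########
###########
###########
###########
###########

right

      #####
      #####
 ,.,,♣#####
 ...,.#####
 ,.,,~#####
 #,,,@#####
###########
###########
###########
###########
###########

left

       ####
       ####
  ,.,,♣####
  ...,.####
  ,.,,~####
  #,,@,####
###########
###########
###########
###########
###########

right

      #####
      #####
 ,.,,♣#####
 ...,.#####
 ,.,,~#####
 #,,,@#####
###########
###########
###########
###########
###########


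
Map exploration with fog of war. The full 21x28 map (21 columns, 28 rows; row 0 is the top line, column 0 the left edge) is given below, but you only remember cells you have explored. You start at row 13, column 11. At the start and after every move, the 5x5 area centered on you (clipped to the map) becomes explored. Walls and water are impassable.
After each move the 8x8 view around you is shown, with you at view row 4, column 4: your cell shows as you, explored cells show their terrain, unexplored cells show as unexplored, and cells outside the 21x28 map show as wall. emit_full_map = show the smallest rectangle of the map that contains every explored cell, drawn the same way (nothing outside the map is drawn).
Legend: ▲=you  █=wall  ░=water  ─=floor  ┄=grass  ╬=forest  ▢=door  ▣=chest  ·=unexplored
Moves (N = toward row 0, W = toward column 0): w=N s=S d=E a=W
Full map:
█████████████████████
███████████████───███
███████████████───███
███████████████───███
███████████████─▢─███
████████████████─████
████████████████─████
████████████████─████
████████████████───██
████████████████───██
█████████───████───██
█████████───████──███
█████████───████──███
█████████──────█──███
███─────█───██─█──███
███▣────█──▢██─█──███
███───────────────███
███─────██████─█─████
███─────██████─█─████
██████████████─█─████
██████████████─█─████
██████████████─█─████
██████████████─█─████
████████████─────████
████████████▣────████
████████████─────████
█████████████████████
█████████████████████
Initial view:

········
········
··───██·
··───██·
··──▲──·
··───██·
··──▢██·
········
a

········
········
··█───██
··█───██
··█─▲───
··█───██
··█──▢██
········

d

········
········
·█───██·
·█───██·
·█──▲──·
·█───██·
·█──▢██·
········

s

········
·█───██·
·█───██·
·█─────·
·█──▲██·
·█──▢██·
··─────·
········

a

········
··█───██
··█───██
··█─────
··█─▲─██
··█──▢██
··──────
········

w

········
········
··█───██
··█───██
··█─▲───
··█───██
··█──▢██
··──────

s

········
··█───██
··█───██
··█─────
··█─▲─██
··█──▢██
··──────
········

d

········
·█───██·
·█───██·
·█─────·
·█──▲██·
·█──▢██·
·──────·
········


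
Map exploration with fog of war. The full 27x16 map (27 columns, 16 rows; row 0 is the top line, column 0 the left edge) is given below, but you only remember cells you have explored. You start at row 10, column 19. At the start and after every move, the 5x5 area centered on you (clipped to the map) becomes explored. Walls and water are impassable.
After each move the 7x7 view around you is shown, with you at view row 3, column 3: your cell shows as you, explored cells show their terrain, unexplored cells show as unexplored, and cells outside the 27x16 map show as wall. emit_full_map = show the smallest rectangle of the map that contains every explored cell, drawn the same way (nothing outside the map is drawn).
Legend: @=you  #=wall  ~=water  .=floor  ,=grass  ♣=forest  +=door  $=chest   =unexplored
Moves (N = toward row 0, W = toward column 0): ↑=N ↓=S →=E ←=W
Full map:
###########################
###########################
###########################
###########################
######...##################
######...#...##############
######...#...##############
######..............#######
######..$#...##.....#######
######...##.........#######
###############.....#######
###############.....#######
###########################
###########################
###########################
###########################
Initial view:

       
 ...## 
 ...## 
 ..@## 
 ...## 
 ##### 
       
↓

 ...## 
 ...## 
 ...## 
 ..@## 
 ##### 
 ##### 
       

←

  ...##
 ....##
 ....##
 ..@.##
 ######
 ######
       

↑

       
 ....##
 ....##
 ..@.##
 ....##
 ######
 ######

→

       
....## 
....## 
...@## 
....## 
###### 
###### 

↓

....## 
....## 
....## 
...@## 
###### 
###### 
       

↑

       
....## 
....## 
...@## 
....## 
###### 
###### 

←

       
 ....##
 ....##
 ..@.##
 ....##
 ######
 ######

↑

       
 ....# 
 ....##
 ..@.##
 ....##
 ....##
 ######

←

       
 .....#
 .....#
 ..@..#
 .....#
 .....#
  #####

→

       
.....# 
.....##
...@.##
.....##
.....##
 ######

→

       
....## 
....## 
...@## 
....## 
....## 
###### 

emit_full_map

.....##
.....##
....@##
.....##
.....##
 ######
 ######

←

       
.....##
.....##
...@.##
.....##
.....##
 ######

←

       
 .....#
 .....#
 ..@..#
 .....#
 .....#
  #####

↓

 .....#
 .....#
 .....#
 ..@..#
 .....#
 ######
  #####

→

.....##
.....##
.....##
...@.##
.....##
#######
 ######

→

....## 
....## 
....## 
...@## 
....## 
###### 
###### 

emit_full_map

.....##
.....##
.....##
....@##
.....##
#######
 ######

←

.....##
.....##
.....##
...@.##
.....##
#######
 ######

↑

       
.....##
.....##
...@.##
.....##
.....##
#######

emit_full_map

.....##
.....##
...@.##
.....##
.....##
#######
 ######


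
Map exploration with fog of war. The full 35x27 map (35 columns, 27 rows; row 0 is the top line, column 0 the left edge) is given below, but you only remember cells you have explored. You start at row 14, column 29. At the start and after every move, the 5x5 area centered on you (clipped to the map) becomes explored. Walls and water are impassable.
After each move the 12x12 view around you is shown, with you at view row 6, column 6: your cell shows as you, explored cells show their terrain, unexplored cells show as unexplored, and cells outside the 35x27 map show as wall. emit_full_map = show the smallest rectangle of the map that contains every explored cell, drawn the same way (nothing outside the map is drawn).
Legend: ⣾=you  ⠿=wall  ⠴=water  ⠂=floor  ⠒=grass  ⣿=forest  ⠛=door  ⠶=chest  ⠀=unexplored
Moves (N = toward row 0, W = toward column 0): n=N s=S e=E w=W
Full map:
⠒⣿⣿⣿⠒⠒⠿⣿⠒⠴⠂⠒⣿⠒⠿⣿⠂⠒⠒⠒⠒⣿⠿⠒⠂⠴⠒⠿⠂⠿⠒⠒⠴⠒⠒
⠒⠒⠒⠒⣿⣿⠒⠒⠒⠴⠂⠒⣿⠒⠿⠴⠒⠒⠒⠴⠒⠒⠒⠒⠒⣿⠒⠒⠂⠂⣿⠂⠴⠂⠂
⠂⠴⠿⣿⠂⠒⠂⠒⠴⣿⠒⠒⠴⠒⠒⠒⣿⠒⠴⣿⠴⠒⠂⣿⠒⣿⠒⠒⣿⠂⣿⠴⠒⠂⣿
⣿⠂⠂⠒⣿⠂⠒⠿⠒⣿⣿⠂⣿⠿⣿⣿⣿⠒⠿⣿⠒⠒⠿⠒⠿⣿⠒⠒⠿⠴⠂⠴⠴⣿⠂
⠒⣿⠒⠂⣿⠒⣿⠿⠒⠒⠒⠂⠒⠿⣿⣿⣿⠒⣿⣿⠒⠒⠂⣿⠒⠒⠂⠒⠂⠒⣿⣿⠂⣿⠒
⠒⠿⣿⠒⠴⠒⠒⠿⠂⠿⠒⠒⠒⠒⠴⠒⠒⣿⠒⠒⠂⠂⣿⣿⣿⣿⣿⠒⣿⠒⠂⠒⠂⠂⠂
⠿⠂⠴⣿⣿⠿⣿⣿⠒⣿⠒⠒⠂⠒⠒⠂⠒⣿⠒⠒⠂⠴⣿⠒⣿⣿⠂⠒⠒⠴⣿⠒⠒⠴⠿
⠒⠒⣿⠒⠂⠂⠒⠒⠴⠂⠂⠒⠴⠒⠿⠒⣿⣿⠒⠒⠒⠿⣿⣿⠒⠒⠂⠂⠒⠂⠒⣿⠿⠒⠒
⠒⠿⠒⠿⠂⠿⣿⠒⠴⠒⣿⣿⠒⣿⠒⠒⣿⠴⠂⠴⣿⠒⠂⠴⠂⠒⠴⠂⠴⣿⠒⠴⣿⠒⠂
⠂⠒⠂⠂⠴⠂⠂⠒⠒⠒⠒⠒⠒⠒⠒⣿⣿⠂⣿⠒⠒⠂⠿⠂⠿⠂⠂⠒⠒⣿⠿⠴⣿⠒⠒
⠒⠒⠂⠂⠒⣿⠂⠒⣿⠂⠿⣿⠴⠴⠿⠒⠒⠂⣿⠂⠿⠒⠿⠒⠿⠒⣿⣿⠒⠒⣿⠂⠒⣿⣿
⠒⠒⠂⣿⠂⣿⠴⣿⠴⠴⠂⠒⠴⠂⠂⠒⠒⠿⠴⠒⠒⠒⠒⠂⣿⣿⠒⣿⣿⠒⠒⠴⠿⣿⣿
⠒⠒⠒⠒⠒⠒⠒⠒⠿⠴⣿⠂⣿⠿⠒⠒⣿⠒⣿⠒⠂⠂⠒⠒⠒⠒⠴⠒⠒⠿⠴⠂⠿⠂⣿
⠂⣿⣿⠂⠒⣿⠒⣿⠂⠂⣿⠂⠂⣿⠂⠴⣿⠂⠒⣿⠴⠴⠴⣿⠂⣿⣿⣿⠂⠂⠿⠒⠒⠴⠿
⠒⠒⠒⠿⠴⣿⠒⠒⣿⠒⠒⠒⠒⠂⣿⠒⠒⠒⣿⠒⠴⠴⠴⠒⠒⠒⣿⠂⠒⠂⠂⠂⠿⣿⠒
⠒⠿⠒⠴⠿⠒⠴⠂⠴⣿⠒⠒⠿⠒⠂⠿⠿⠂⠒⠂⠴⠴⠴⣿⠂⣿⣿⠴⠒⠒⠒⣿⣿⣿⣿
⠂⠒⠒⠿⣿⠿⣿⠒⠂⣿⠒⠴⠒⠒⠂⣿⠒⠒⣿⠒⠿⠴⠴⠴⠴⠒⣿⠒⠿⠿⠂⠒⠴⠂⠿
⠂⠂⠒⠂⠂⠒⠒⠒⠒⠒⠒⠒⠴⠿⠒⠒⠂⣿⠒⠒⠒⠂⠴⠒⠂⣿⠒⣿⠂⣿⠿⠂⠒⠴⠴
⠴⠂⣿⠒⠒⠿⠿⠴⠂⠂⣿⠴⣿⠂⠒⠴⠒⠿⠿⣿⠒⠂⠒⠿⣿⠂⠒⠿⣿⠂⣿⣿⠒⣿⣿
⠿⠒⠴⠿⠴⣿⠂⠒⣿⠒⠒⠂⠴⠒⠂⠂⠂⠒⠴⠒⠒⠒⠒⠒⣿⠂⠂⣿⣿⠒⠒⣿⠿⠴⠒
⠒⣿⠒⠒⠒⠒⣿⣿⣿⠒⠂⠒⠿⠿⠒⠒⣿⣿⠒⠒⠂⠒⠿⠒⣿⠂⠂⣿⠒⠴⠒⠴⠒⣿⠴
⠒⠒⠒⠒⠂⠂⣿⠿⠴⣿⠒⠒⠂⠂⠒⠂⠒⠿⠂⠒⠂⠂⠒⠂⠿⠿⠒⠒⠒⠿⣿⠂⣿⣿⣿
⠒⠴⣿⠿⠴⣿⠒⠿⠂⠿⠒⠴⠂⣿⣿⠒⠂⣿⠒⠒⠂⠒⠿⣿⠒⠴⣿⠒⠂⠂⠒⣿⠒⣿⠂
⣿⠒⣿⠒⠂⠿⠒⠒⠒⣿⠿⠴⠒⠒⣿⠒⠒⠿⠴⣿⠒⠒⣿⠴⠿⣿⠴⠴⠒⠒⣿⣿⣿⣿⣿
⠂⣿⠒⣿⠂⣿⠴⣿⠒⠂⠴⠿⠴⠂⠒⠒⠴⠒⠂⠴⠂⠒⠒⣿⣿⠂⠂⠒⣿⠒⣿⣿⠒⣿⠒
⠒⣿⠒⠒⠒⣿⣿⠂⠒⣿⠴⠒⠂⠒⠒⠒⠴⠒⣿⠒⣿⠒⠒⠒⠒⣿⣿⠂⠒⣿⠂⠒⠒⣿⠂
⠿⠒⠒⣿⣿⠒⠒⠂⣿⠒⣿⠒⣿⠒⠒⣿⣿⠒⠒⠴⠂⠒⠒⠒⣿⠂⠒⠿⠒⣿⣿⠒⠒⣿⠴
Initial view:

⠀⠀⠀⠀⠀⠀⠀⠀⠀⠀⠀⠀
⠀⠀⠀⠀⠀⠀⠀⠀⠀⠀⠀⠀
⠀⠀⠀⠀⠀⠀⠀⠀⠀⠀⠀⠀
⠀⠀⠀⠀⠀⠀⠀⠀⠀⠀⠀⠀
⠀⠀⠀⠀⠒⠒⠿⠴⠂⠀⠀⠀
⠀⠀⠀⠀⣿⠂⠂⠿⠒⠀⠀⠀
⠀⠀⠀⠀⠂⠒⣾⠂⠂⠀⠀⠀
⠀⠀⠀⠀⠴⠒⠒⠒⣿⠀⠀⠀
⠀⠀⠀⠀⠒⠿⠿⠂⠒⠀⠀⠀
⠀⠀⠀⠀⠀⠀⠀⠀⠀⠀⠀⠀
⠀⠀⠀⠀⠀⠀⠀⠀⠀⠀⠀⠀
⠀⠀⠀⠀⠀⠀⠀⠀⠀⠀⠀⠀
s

⠀⠀⠀⠀⠀⠀⠀⠀⠀⠀⠀⠀
⠀⠀⠀⠀⠀⠀⠀⠀⠀⠀⠀⠀
⠀⠀⠀⠀⠀⠀⠀⠀⠀⠀⠀⠀
⠀⠀⠀⠀⠒⠒⠿⠴⠂⠀⠀⠀
⠀⠀⠀⠀⣿⠂⠂⠿⠒⠀⠀⠀
⠀⠀⠀⠀⠂⠒⠂⠂⠂⠀⠀⠀
⠀⠀⠀⠀⠴⠒⣾⠒⣿⠀⠀⠀
⠀⠀⠀⠀⠒⠿⠿⠂⠒⠀⠀⠀
⠀⠀⠀⠀⣿⠂⣿⠿⠂⠀⠀⠀
⠀⠀⠀⠀⠀⠀⠀⠀⠀⠀⠀⠀
⠀⠀⠀⠀⠀⠀⠀⠀⠀⠀⠀⠀
⠀⠀⠀⠀⠀⠀⠀⠀⠀⠀⠀⠀

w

⠀⠀⠀⠀⠀⠀⠀⠀⠀⠀⠀⠀
⠀⠀⠀⠀⠀⠀⠀⠀⠀⠀⠀⠀
⠀⠀⠀⠀⠀⠀⠀⠀⠀⠀⠀⠀
⠀⠀⠀⠀⠀⠒⠒⠿⠴⠂⠀⠀
⠀⠀⠀⠀⣿⣿⠂⠂⠿⠒⠀⠀
⠀⠀⠀⠀⣿⠂⠒⠂⠂⠂⠀⠀
⠀⠀⠀⠀⣿⠴⣾⠒⠒⣿⠀⠀
⠀⠀⠀⠀⣿⠒⠿⠿⠂⠒⠀⠀
⠀⠀⠀⠀⠒⣿⠂⣿⠿⠂⠀⠀
⠀⠀⠀⠀⠀⠀⠀⠀⠀⠀⠀⠀
⠀⠀⠀⠀⠀⠀⠀⠀⠀⠀⠀⠀
⠀⠀⠀⠀⠀⠀⠀⠀⠀⠀⠀⠀

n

⠀⠀⠀⠀⠀⠀⠀⠀⠀⠀⠀⠀
⠀⠀⠀⠀⠀⠀⠀⠀⠀⠀⠀⠀
⠀⠀⠀⠀⠀⠀⠀⠀⠀⠀⠀⠀
⠀⠀⠀⠀⠀⠀⠀⠀⠀⠀⠀⠀
⠀⠀⠀⠀⠴⠒⠒⠿⠴⠂⠀⠀
⠀⠀⠀⠀⣿⣿⠂⠂⠿⠒⠀⠀
⠀⠀⠀⠀⣿⠂⣾⠂⠂⠂⠀⠀
⠀⠀⠀⠀⣿⠴⠒⠒⠒⣿⠀⠀
⠀⠀⠀⠀⣿⠒⠿⠿⠂⠒⠀⠀
⠀⠀⠀⠀⠒⣿⠂⣿⠿⠂⠀⠀
⠀⠀⠀⠀⠀⠀⠀⠀⠀⠀⠀⠀
⠀⠀⠀⠀⠀⠀⠀⠀⠀⠀⠀⠀

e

⠀⠀⠀⠀⠀⠀⠀⠀⠀⠀⠀⠀
⠀⠀⠀⠀⠀⠀⠀⠀⠀⠀⠀⠀
⠀⠀⠀⠀⠀⠀⠀⠀⠀⠀⠀⠀
⠀⠀⠀⠀⠀⠀⠀⠀⠀⠀⠀⠀
⠀⠀⠀⠴⠒⠒⠿⠴⠂⠀⠀⠀
⠀⠀⠀⣿⣿⠂⠂⠿⠒⠀⠀⠀
⠀⠀⠀⣿⠂⠒⣾⠂⠂⠀⠀⠀
⠀⠀⠀⣿⠴⠒⠒⠒⣿⠀⠀⠀
⠀⠀⠀⣿⠒⠿⠿⠂⠒⠀⠀⠀
⠀⠀⠀⠒⣿⠂⣿⠿⠂⠀⠀⠀
⠀⠀⠀⠀⠀⠀⠀⠀⠀⠀⠀⠀
⠀⠀⠀⠀⠀⠀⠀⠀⠀⠀⠀⠀

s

⠀⠀⠀⠀⠀⠀⠀⠀⠀⠀⠀⠀
⠀⠀⠀⠀⠀⠀⠀⠀⠀⠀⠀⠀
⠀⠀⠀⠀⠀⠀⠀⠀⠀⠀⠀⠀
⠀⠀⠀⠴⠒⠒⠿⠴⠂⠀⠀⠀
⠀⠀⠀⣿⣿⠂⠂⠿⠒⠀⠀⠀
⠀⠀⠀⣿⠂⠒⠂⠂⠂⠀⠀⠀
⠀⠀⠀⣿⠴⠒⣾⠒⣿⠀⠀⠀
⠀⠀⠀⣿⠒⠿⠿⠂⠒⠀⠀⠀
⠀⠀⠀⠒⣿⠂⣿⠿⠂⠀⠀⠀
⠀⠀⠀⠀⠀⠀⠀⠀⠀⠀⠀⠀
⠀⠀⠀⠀⠀⠀⠀⠀⠀⠀⠀⠀
⠀⠀⠀⠀⠀⠀⠀⠀⠀⠀⠀⠀

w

⠀⠀⠀⠀⠀⠀⠀⠀⠀⠀⠀⠀
⠀⠀⠀⠀⠀⠀⠀⠀⠀⠀⠀⠀
⠀⠀⠀⠀⠀⠀⠀⠀⠀⠀⠀⠀
⠀⠀⠀⠀⠴⠒⠒⠿⠴⠂⠀⠀
⠀⠀⠀⠀⣿⣿⠂⠂⠿⠒⠀⠀
⠀⠀⠀⠀⣿⠂⠒⠂⠂⠂⠀⠀
⠀⠀⠀⠀⣿⠴⣾⠒⠒⣿⠀⠀
⠀⠀⠀⠀⣿⠒⠿⠿⠂⠒⠀⠀
⠀⠀⠀⠀⠒⣿⠂⣿⠿⠂⠀⠀
⠀⠀⠀⠀⠀⠀⠀⠀⠀⠀⠀⠀
⠀⠀⠀⠀⠀⠀⠀⠀⠀⠀⠀⠀
⠀⠀⠀⠀⠀⠀⠀⠀⠀⠀⠀⠀

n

⠀⠀⠀⠀⠀⠀⠀⠀⠀⠀⠀⠀
⠀⠀⠀⠀⠀⠀⠀⠀⠀⠀⠀⠀
⠀⠀⠀⠀⠀⠀⠀⠀⠀⠀⠀⠀
⠀⠀⠀⠀⠀⠀⠀⠀⠀⠀⠀⠀
⠀⠀⠀⠀⠴⠒⠒⠿⠴⠂⠀⠀
⠀⠀⠀⠀⣿⣿⠂⠂⠿⠒⠀⠀
⠀⠀⠀⠀⣿⠂⣾⠂⠂⠂⠀⠀
⠀⠀⠀⠀⣿⠴⠒⠒⠒⣿⠀⠀
⠀⠀⠀⠀⣿⠒⠿⠿⠂⠒⠀⠀
⠀⠀⠀⠀⠒⣿⠂⣿⠿⠂⠀⠀
⠀⠀⠀⠀⠀⠀⠀⠀⠀⠀⠀⠀
⠀⠀⠀⠀⠀⠀⠀⠀⠀⠀⠀⠀

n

⠀⠀⠀⠀⠀⠀⠀⠀⠀⠀⠀⠀
⠀⠀⠀⠀⠀⠀⠀⠀⠀⠀⠀⠀
⠀⠀⠀⠀⠀⠀⠀⠀⠀⠀⠀⠀
⠀⠀⠀⠀⠀⠀⠀⠀⠀⠀⠀⠀
⠀⠀⠀⠀⠒⣿⣿⠒⠒⠀⠀⠀
⠀⠀⠀⠀⠴⠒⠒⠿⠴⠂⠀⠀
⠀⠀⠀⠀⣿⣿⣾⠂⠿⠒⠀⠀
⠀⠀⠀⠀⣿⠂⠒⠂⠂⠂⠀⠀
⠀⠀⠀⠀⣿⠴⠒⠒⠒⣿⠀⠀
⠀⠀⠀⠀⣿⠒⠿⠿⠂⠒⠀⠀
⠀⠀⠀⠀⠒⣿⠂⣿⠿⠂⠀⠀
⠀⠀⠀⠀⠀⠀⠀⠀⠀⠀⠀⠀

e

⠀⠀⠀⠀⠀⠀⠀⠀⠀⠀⠀⠀
⠀⠀⠀⠀⠀⠀⠀⠀⠀⠀⠀⠀
⠀⠀⠀⠀⠀⠀⠀⠀⠀⠀⠀⠀
⠀⠀⠀⠀⠀⠀⠀⠀⠀⠀⠀⠀
⠀⠀⠀⠒⣿⣿⠒⠒⠴⠀⠀⠀
⠀⠀⠀⠴⠒⠒⠿⠴⠂⠀⠀⠀
⠀⠀⠀⣿⣿⠂⣾⠿⠒⠀⠀⠀
⠀⠀⠀⣿⠂⠒⠂⠂⠂⠀⠀⠀
⠀⠀⠀⣿⠴⠒⠒⠒⣿⠀⠀⠀
⠀⠀⠀⣿⠒⠿⠿⠂⠒⠀⠀⠀
⠀⠀⠀⠒⣿⠂⣿⠿⠂⠀⠀⠀
⠀⠀⠀⠀⠀⠀⠀⠀⠀⠀⠀⠀

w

⠀⠀⠀⠀⠀⠀⠀⠀⠀⠀⠀⠀
⠀⠀⠀⠀⠀⠀⠀⠀⠀⠀⠀⠀
⠀⠀⠀⠀⠀⠀⠀⠀⠀⠀⠀⠀
⠀⠀⠀⠀⠀⠀⠀⠀⠀⠀⠀⠀
⠀⠀⠀⠀⠒⣿⣿⠒⠒⠴⠀⠀
⠀⠀⠀⠀⠴⠒⠒⠿⠴⠂⠀⠀
⠀⠀⠀⠀⣿⣿⣾⠂⠿⠒⠀⠀
⠀⠀⠀⠀⣿⠂⠒⠂⠂⠂⠀⠀
⠀⠀⠀⠀⣿⠴⠒⠒⠒⣿⠀⠀
⠀⠀⠀⠀⣿⠒⠿⠿⠂⠒⠀⠀
⠀⠀⠀⠀⠒⣿⠂⣿⠿⠂⠀⠀
⠀⠀⠀⠀⠀⠀⠀⠀⠀⠀⠀⠀

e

⠀⠀⠀⠀⠀⠀⠀⠀⠀⠀⠀⠀
⠀⠀⠀⠀⠀⠀⠀⠀⠀⠀⠀⠀
⠀⠀⠀⠀⠀⠀⠀⠀⠀⠀⠀⠀
⠀⠀⠀⠀⠀⠀⠀⠀⠀⠀⠀⠀
⠀⠀⠀⠒⣿⣿⠒⠒⠴⠀⠀⠀
⠀⠀⠀⠴⠒⠒⠿⠴⠂⠀⠀⠀
⠀⠀⠀⣿⣿⠂⣾⠿⠒⠀⠀⠀
⠀⠀⠀⣿⠂⠒⠂⠂⠂⠀⠀⠀
⠀⠀⠀⣿⠴⠒⠒⠒⣿⠀⠀⠀
⠀⠀⠀⣿⠒⠿⠿⠂⠒⠀⠀⠀
⠀⠀⠀⠒⣿⠂⣿⠿⠂⠀⠀⠀
⠀⠀⠀⠀⠀⠀⠀⠀⠀⠀⠀⠀

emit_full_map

⠒⣿⣿⠒⠒⠴
⠴⠒⠒⠿⠴⠂
⣿⣿⠂⣾⠿⠒
⣿⠂⠒⠂⠂⠂
⣿⠴⠒⠒⠒⣿
⣿⠒⠿⠿⠂⠒
⠒⣿⠂⣿⠿⠂

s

⠀⠀⠀⠀⠀⠀⠀⠀⠀⠀⠀⠀
⠀⠀⠀⠀⠀⠀⠀⠀⠀⠀⠀⠀
⠀⠀⠀⠀⠀⠀⠀⠀⠀⠀⠀⠀
⠀⠀⠀⠒⣿⣿⠒⠒⠴⠀⠀⠀
⠀⠀⠀⠴⠒⠒⠿⠴⠂⠀⠀⠀
⠀⠀⠀⣿⣿⠂⠂⠿⠒⠀⠀⠀
⠀⠀⠀⣿⠂⠒⣾⠂⠂⠀⠀⠀
⠀⠀⠀⣿⠴⠒⠒⠒⣿⠀⠀⠀
⠀⠀⠀⣿⠒⠿⠿⠂⠒⠀⠀⠀
⠀⠀⠀⠒⣿⠂⣿⠿⠂⠀⠀⠀
⠀⠀⠀⠀⠀⠀⠀⠀⠀⠀⠀⠀
⠀⠀⠀⠀⠀⠀⠀⠀⠀⠀⠀⠀


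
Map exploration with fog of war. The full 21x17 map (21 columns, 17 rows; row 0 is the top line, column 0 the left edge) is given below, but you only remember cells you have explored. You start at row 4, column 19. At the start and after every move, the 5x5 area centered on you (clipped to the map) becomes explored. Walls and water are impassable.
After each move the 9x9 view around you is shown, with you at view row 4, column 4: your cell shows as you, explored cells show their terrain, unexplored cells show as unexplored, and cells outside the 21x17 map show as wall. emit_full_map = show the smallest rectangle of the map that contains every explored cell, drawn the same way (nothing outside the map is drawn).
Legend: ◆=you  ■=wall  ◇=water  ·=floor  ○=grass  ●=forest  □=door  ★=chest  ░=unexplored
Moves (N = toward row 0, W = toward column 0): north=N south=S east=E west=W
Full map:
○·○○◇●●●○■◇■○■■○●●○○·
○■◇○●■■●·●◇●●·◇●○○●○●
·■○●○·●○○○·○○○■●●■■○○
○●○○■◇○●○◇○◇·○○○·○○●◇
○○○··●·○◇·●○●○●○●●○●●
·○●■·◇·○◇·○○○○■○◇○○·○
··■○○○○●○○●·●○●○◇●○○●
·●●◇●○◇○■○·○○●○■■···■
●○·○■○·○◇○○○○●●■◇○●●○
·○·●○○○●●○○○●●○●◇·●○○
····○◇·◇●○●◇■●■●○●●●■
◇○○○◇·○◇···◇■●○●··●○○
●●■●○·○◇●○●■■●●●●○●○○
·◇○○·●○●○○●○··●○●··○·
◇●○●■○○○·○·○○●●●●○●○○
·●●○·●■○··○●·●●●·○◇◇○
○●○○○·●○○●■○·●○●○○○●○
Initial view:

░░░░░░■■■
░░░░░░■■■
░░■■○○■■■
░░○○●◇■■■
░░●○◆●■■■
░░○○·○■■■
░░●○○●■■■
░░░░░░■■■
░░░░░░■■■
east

░░░░░■■■■
░░░░░■■■■
░■■○○■■■■
░○○●◇■■■■
░●○●◆■■■■
░○○·○■■■■
░●○○●■■■■
░░░░░■■■■
░░░░░■■■■

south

░░░░░■■■■
░■■○○■■■■
░○○●◇■■■■
░●○●●■■■■
░○○·◆■■■■
░●○○●■■■■
░░··■■■■■
░░░░░■■■■
░░░░░■■■■

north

░░░░░■■■■
░░░░░■■■■
░■■○○■■■■
░○○●◇■■■■
░●○●◆■■■■
░○○·○■■■■
░●○○●■■■■
░░··■■■■■
░░░░░■■■■

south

░░░░░■■■■
░■■○○■■■■
░○○●◇■■■■
░●○●●■■■■
░○○·◆■■■■
░●○○●■■■■
░░··■■■■■
░░░░░■■■■
░░░░░■■■■

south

░■■○○■■■■
░○○●◇■■■■
░●○●●■■■■
░○○·○■■■■
░●○○◆■■■■
░░··■■■■■
░░●●○■■■■
░░░░░■■■■
░░░░░■■■■

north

░░░░░■■■■
░■■○○■■■■
░○○●◇■■■■
░●○●●■■■■
░○○·◆■■■■
░●○○●■■■■
░░··■■■■■
░░●●○■■■■
░░░░░■■■■

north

░░░░░■■■■
░░░░░■■■■
░■■○○■■■■
░○○●◇■■■■
░●○●◆■■■■
░○○·○■■■■
░●○○●■■■■
░░··■■■■■
░░●●○■■■■

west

░░░░░░■■■
░░░░░░■■■
░░■■○○■■■
░░○○●◇■■■
░░●○◆●■■■
░░○○·○■■■
░░●○○●■■■
░░░··■■■■
░░░●●○■■■

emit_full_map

■■○○
○○●◇
●○◆●
○○·○
●○○●
░··■
░●●○

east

░░░░░■■■■
░░░░░■■■■
░■■○○■■■■
░○○●◇■■■■
░●○●◆■■■■
░○○·○■■■■
░●○○●■■■■
░░··■■■■■
░░●●○■■■■

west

░░░░░░■■■
░░░░░░■■■
░░■■○○■■■
░░○○●◇■■■
░░●○◆●■■■
░░○○·○■■■
░░●○○●■■■
░░░··■■■■
░░░●●○■■■


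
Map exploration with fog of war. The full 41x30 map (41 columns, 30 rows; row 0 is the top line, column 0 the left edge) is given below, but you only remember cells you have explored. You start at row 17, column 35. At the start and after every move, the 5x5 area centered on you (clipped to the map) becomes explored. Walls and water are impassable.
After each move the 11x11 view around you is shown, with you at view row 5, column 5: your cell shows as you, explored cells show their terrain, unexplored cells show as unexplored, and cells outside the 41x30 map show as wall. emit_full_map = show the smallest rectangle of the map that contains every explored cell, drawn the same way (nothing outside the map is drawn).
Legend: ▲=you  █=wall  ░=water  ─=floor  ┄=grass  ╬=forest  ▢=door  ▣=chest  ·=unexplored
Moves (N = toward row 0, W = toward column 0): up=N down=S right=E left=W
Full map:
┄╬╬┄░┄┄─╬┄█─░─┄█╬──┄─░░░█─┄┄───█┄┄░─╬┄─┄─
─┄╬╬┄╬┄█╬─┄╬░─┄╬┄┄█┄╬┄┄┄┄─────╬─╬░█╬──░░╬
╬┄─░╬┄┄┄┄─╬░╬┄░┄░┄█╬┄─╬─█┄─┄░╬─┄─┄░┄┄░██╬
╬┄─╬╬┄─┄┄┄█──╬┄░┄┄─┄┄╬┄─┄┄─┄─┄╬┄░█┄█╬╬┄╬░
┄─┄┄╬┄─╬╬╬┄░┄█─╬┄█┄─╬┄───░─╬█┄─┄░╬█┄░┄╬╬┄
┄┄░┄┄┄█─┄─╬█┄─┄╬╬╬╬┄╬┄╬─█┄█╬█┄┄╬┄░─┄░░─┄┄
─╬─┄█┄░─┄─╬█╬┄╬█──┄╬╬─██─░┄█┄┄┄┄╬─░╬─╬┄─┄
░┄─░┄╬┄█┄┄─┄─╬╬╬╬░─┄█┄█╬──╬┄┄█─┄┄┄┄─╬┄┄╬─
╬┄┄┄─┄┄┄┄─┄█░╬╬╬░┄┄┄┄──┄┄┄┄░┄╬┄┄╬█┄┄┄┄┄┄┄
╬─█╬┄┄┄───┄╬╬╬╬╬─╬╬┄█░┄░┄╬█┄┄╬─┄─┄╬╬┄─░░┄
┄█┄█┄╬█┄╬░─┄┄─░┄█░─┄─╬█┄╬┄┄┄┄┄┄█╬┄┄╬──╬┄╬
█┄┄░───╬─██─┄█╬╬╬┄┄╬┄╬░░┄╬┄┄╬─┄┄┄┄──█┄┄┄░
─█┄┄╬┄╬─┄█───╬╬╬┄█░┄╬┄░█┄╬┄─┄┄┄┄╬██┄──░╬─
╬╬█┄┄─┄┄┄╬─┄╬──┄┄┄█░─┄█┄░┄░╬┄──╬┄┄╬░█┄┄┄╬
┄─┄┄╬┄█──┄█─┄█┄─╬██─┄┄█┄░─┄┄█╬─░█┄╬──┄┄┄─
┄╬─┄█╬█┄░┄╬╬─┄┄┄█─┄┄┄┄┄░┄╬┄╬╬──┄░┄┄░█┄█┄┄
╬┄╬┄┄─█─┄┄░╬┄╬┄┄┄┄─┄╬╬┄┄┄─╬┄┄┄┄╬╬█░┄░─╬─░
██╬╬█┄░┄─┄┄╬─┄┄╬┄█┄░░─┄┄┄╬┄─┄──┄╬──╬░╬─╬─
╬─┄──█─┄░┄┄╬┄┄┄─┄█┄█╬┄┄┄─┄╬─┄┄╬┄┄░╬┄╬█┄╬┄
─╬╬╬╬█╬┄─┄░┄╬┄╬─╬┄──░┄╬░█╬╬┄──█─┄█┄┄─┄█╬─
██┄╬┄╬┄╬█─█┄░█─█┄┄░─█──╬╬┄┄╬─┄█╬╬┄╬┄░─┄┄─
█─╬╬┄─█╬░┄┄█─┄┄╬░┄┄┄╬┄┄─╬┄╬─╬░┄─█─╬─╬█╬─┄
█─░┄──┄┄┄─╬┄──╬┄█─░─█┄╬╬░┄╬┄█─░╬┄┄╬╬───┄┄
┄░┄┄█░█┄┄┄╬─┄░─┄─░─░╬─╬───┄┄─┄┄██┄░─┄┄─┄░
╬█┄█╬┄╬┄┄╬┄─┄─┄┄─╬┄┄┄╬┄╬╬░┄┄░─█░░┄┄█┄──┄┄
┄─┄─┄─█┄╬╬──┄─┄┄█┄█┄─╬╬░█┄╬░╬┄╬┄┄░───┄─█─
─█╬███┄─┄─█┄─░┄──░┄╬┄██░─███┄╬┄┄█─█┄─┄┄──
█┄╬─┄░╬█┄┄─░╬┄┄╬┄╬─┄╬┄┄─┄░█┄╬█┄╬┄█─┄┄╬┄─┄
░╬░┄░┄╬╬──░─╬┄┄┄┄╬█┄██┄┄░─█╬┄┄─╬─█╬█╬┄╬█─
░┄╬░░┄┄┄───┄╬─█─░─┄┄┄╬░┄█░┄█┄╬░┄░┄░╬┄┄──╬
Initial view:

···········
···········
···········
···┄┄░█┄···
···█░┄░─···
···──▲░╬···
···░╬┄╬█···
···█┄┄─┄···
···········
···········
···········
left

···········
···········
···········
···░┄┄░█┄··
···╬█░┄░─··
···╬─▲╬░╬··
···┄░╬┄╬█··
···┄█┄┄─┄··
···········
···········
···········

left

···········
···········
···········
···┄░┄┄░█┄·
···╬╬█░┄░─·
···┄╬▲─╬░╬·
···┄┄░╬┄╬█·
···─┄█┄┄─┄·
···········
···········
···········

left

···········
···········
···········
···─┄░┄┄░█┄
···┄╬╬█░┄░─
···─┄▲──╬░╬
···╬┄┄░╬┄╬█
···█─┄█┄┄─┄
···········
···········
···········

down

···········
···········
···─┄░┄┄░█┄
···┄╬╬█░┄░─
···─┄╬──╬░╬
···╬┄▲░╬┄╬█
···█─┄█┄┄─┄
···█╬╬┄╬···
···········
···········
···········

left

···········
···········
····─┄░┄┄░█
···┄┄╬╬█░┄░
···──┄╬──╬░
···┄╬▲┄░╬┄╬
···─█─┄█┄┄─
···┄█╬╬┄╬··
···········
···········
···········

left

···········
···········
·····─┄░┄┄░
···┄┄┄╬╬█░┄
···┄──┄╬──╬
···┄┄▲┄┄░╬┄
···──█─┄█┄┄
···─┄█╬╬┄╬·
···········
···········
···········

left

···········
···········
······─┄░┄┄
···┄┄┄┄╬╬█░
···─┄──┄╬──
···─┄▲╬┄┄░╬
···┄──█─┄█┄
···╬─┄█╬╬┄╬
···········
···········
···········

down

···········
······─┄░┄┄
···┄┄┄┄╬╬█░
···─┄──┄╬──
···─┄┄╬┄┄░╬
···┄─▲█─┄█┄
···╬─┄█╬╬┄╬
···─╬░┄─···
···········
···········
···········

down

······─┄░┄┄
···┄┄┄┄╬╬█░
···─┄──┄╬──
···─┄┄╬┄┄░╬
···┄──█─┄█┄
···╬─▲█╬╬┄╬
···─╬░┄─···
···┄█─░╬···
···········
···········
···········

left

·······─┄░┄
····┄┄┄┄╬╬█
····─┄──┄╬─
···╬─┄┄╬┄┄░
···╬┄──█─┄█
···┄╬▲┄█╬╬┄
···╬─╬░┄─··
···╬┄█─░╬··
···········
···········
···········

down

····┄┄┄┄╬╬█
····─┄──┄╬─
···╬─┄┄╬┄┄░
···╬┄──█─┄█
···┄╬─┄█╬╬┄
···╬─▲░┄─··
···╬┄█─░╬··
···┄┄─┄┄···
···········
···········
···········

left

·····┄┄┄┄╬╬
·····─┄──┄╬
····╬─┄┄╬┄┄
···╬╬┄──█─┄
···┄┄╬─┄█╬╬
···┄╬▲╬░┄─·
···┄╬┄█─░╬·
···─┄┄─┄┄··
···········
···········
···········

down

·····─┄──┄╬
····╬─┄┄╬┄┄
···╬╬┄──█─┄
···┄┄╬─┄█╬╬
···┄╬─╬░┄─·
···┄╬▲█─░╬·
···─┄┄─┄┄··
···░┄┄░─···
···········
···········
···········

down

····╬─┄┄╬┄┄
···╬╬┄──█─┄
···┄┄╬─┄█╬╬
···┄╬─╬░┄─·
···┄╬┄█─░╬·
···─┄▲─┄┄··
···░┄┄░─···
···┄╬░╬┄···
···········
···········
···········

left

·····╬─┄┄╬┄
····╬╬┄──█─
····┄┄╬─┄█╬
···╬┄╬─╬░┄─
···░┄╬┄█─░╬
···──▲┄─┄┄·
···╬░┄┄░─··
···█┄╬░╬┄··
···········
···········
···········

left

······╬─┄┄╬
·····╬╬┄──█
·····┄┄╬─┄█
···─╬┄╬─╬░┄
···╬░┄╬┄█─░
···──▲┄┄─┄┄
···╬╬░┄┄░─·
···░█┄╬░╬┄·
···········
···········
···········

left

·······╬─┄┄
······╬╬┄──
······┄┄╬─┄
···┄─╬┄╬─╬░
···╬╬░┄╬┄█─
···╬─▲─┄┄─┄
···┄╬╬░┄┄░─
···╬░█┄╬░╬┄
···········
···········
···········

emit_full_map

········─┄░┄┄░█┄
·····┄┄┄┄╬╬█░┄░─
·····─┄──┄╬──╬░╬
····╬─┄┄╬┄┄░╬┄╬█
···╬╬┄──█─┄█┄┄─┄
···┄┄╬─┄█╬╬┄╬···
┄─╬┄╬─╬░┄─······
╬╬░┄╬┄█─░╬······
╬─▲─┄┄─┄┄·······
┄╬╬░┄┄░─········
╬░█┄╬░╬┄········

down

······╬╬┄──
······┄┄╬─┄
···┄─╬┄╬─╬░
···╬╬░┄╬┄█─
···╬───┄┄─┄
···┄╬▲░┄┄░─
···╬░█┄╬░╬┄
···█░─██···
···········
···········
···········

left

·······╬╬┄─
·······┄┄╬─
····┄─╬┄╬─╬
···┄╬╬░┄╬┄█
···─╬───┄┄─
···╬┄▲╬░┄┄░
···╬╬░█┄╬░╬
···██░─██··
···········
···········
···········

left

········╬╬┄
········┄┄╬
·····┄─╬┄╬─
···█┄╬╬░┄╬┄
···╬─╬───┄┄
···┄╬▲╬╬░┄┄
···─╬╬░█┄╬░
···┄██░─██·
···········
···········
···········

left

·········╬╬
·········┄┄
······┄─╬┄╬
···─█┄╬╬░┄╬
···░╬─╬───┄
···┄┄▲┄╬╬░┄
···┄─╬╬░█┄╬
···╬┄██░─██
···········
···········
···········

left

··········╬
··········┄
·······┄─╬┄
···░─█┄╬╬░┄
···─░╬─╬───
···┄┄▲╬┄╬╬░
···█┄─╬╬░█┄
···┄╬┄██░─█
···········
···········
···········

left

···········
···········
········┄─╬
···─░─█┄╬╬░
···░─░╬─╬──
···╬┄▲┄╬┄╬╬
···┄█┄─╬╬░█
···░┄╬┄██░─
···········
···········
···········

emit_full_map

·············─┄░┄┄░█┄
··········┄┄┄┄╬╬█░┄░─
··········─┄──┄╬──╬░╬
·········╬─┄┄╬┄┄░╬┄╬█
········╬╬┄──█─┄█┄┄─┄
········┄┄╬─┄█╬╬┄╬···
·····┄─╬┄╬─╬░┄─······
─░─█┄╬╬░┄╬┄█─░╬······
░─░╬─╬───┄┄─┄┄·······
╬┄▲┄╬┄╬╬░┄┄░─········
┄█┄─╬╬░█┄╬░╬┄········
░┄╬┄██░─██···········

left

···········
···········
·········┄─
···█─░─█┄╬╬
···─░─░╬─╬─
···─╬▲┄┄╬┄╬
···█┄█┄─╬╬░
···─░┄╬┄██░
···········
···········
···········

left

···········
···········
··········┄
···┄█─░─█┄╬
···┄─░─░╬─╬
···┄─▲┄┄┄╬┄
···┄█┄█┄─╬╬
···──░┄╬┄██
···········
···········
···········

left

···········
···········
···········
···╬┄█─░─█┄
···─┄─░─░╬─
···┄┄▲╬┄┄┄╬
···┄┄█┄█┄─╬
···┄──░┄╬┄█
···········
···········
···········

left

···········
···········
···········
···─╬┄█─░─█
···░─┄─░─░╬
···─┄▲─╬┄┄┄
···─┄┄█┄█┄─
···░┄──░┄╬┄
···········
···········
···········

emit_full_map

·················─┄░┄┄░█┄
··············┄┄┄┄╬╬█░┄░─
··············─┄──┄╬──╬░╬
·············╬─┄┄╬┄┄░╬┄╬█
············╬╬┄──█─┄█┄┄─┄
············┄┄╬─┄█╬╬┄╬···
·········┄─╬┄╬─╬░┄─······
─╬┄█─░─█┄╬╬░┄╬┄█─░╬······
░─┄─░─░╬─╬───┄┄─┄┄·······
─┄▲─╬┄┄┄╬┄╬╬░┄┄░─········
─┄┄█┄█┄─╬╬░█┄╬░╬┄········
░┄──░┄╬┄██░─██···········


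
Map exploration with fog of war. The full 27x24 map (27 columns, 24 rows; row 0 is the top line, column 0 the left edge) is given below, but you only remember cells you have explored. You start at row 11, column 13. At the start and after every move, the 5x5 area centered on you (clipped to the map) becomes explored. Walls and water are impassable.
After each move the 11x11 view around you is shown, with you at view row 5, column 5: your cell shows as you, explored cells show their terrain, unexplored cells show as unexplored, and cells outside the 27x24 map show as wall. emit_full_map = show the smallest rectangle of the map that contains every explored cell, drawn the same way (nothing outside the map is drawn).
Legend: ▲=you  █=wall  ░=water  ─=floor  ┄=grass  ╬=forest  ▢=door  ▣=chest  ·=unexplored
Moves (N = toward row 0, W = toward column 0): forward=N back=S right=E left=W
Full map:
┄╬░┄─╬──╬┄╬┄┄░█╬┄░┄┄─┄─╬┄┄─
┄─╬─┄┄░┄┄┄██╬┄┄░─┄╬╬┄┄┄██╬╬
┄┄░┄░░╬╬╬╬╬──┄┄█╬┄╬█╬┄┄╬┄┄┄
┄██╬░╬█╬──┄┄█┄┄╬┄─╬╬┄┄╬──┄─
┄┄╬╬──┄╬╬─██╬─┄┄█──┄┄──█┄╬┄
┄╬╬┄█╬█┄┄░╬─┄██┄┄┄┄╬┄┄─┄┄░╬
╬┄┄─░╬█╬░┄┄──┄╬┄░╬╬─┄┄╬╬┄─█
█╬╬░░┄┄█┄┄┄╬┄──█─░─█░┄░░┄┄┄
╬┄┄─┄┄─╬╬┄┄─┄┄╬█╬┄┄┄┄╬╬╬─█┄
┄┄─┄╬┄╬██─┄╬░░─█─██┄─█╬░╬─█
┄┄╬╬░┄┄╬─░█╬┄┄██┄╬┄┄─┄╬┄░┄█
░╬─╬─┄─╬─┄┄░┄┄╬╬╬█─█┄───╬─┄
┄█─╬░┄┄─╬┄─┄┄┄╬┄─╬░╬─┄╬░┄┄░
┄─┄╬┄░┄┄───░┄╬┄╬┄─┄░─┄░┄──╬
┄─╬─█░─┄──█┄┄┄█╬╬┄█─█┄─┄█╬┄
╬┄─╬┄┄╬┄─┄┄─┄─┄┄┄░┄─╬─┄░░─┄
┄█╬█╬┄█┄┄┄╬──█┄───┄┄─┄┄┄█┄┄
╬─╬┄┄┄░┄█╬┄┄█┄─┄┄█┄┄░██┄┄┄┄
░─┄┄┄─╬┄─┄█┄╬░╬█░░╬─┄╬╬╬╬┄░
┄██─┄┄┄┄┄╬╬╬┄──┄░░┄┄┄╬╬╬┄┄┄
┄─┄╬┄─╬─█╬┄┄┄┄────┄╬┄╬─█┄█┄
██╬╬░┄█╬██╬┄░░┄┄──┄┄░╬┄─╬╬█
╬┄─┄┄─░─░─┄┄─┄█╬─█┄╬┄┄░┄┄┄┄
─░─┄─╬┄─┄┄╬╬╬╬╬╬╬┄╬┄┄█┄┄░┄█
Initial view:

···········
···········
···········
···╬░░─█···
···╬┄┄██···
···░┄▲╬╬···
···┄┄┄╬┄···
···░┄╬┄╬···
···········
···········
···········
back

···········
···········
···╬░░─█···
···╬┄┄██···
···░┄┄╬╬···
···┄┄▲╬┄···
···░┄╬┄╬···
···┄┄┄█╬···
···········
···········
···········

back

···········
···╬░░─█···
···╬┄┄██···
···░┄┄╬╬···
···┄┄┄╬┄···
···░┄▲┄╬···
···┄┄┄█╬···
···─┄─┄┄···
···········
···········
···········

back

···╬░░─█···
···╬┄┄██···
···░┄┄╬╬···
···┄┄┄╬┄···
···░┄╬┄╬···
···┄┄▲█╬···
···─┄─┄┄···
···──█┄─···
···········
···········
···········

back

···╬┄┄██···
···░┄┄╬╬···
···┄┄┄╬┄···
···░┄╬┄╬···
···┄┄┄█╬···
···─┄▲┄┄···
···──█┄─···
···┄█┄─┄···
···········
···········
···········

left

····╬┄┄██··
····░┄┄╬╬··
····┄┄┄╬┄··
···─░┄╬┄╬··
···█┄┄┄█╬··
···┄─▲─┄┄··
···╬──█┄─··
···┄┄█┄─┄··
···········
···········
···········

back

····░┄┄╬╬··
····┄┄┄╬┄··
···─░┄╬┄╬··
···█┄┄┄█╬··
···┄─┄─┄┄··
···╬─▲█┄─··
···┄┄█┄─┄··
···█┄╬░╬···
···········
···········
···········

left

·····░┄┄╬╬·
·····┄┄┄╬┄·
····─░┄╬┄╬·
···─█┄┄┄█╬·
···┄┄─┄─┄┄·
···┄╬▲─█┄─·
···╬┄┄█┄─┄·
···┄█┄╬░╬··
···········
···········
···········

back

·····┄┄┄╬┄·
····─░┄╬┄╬·
···─█┄┄┄█╬·
···┄┄─┄─┄┄·
···┄╬──█┄─·
···╬┄▲█┄─┄·
···┄█┄╬░╬··
···╬╬╬┄─···
···········
···········
···········

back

····─░┄╬┄╬·
···─█┄┄┄█╬·
···┄┄─┄─┄┄·
···┄╬──█┄─·
···╬┄┄█┄─┄·
···┄█▲╬░╬··
···╬╬╬┄─···
···╬┄┄┄┄···
···········
···········
···········

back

···─█┄┄┄█╬·
···┄┄─┄─┄┄·
···┄╬──█┄─·
···╬┄┄█┄─┄·
···┄█┄╬░╬··
···╬╬▲┄─···
···╬┄┄┄┄···
···█╬┄░░···
···········
···········
███████████

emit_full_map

··╬░░─█
··╬┄┄██
··░┄┄╬╬
··┄┄┄╬┄
·─░┄╬┄╬
─█┄┄┄█╬
┄┄─┄─┄┄
┄╬──█┄─
╬┄┄█┄─┄
┄█┄╬░╬·
╬╬▲┄─··
╬┄┄┄┄··
█╬┄░░··

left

····─█┄┄┄█╬
····┄┄─┄─┄┄
····┄╬──█┄─
···█╬┄┄█┄─┄
···─┄█┄╬░╬·
···┄╬▲╬┄─··
···█╬┄┄┄┄··
···██╬┄░░··
···········
···········
███████████

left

·····─█┄┄┄█
·····┄┄─┄─┄
·····┄╬──█┄
···┄█╬┄┄█┄─
···┄─┄█┄╬░╬
···┄┄▲╬╬┄─·
···─█╬┄┄┄┄·
···╬██╬┄░░·
···········
···········
███████████

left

······─█┄┄┄
······┄┄─┄─
······┄╬──█
···░┄█╬┄┄█┄
···╬┄─┄█┄╬░
···┄┄▲╬╬╬┄─
···╬─█╬┄┄┄┄
···█╬██╬┄░░
···········
···········
███████████

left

·······─█┄┄
·······┄┄─┄
·······┄╬──
···┄░┄█╬┄┄█
···─╬┄─┄█┄╬
···┄┄▲┄╬╬╬┄
···─╬─█╬┄┄┄
···┄█╬██╬┄░
···········
···········
███████████

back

·······┄┄─┄
·······┄╬──
···┄░┄█╬┄┄█
···─╬┄─┄█┄╬
···┄┄┄┄╬╬╬┄
···─╬▲█╬┄┄┄
···┄█╬██╬┄░
···─░─░─···
···········
███████████
███████████

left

········┄┄─
········┄╬─
····┄░┄█╬┄┄
···┄─╬┄─┄█┄
···┄┄┄┄┄╬╬╬
···┄─▲─█╬┄┄
···░┄█╬██╬┄
···┄─░─░─··
···········
███████████
███████████

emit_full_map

·······╬░░─█
·······╬┄┄██
·······░┄┄╬╬
·······┄┄┄╬┄
······─░┄╬┄╬
·····─█┄┄┄█╬
·····┄┄─┄─┄┄
·····┄╬──█┄─
·┄░┄█╬┄┄█┄─┄
┄─╬┄─┄█┄╬░╬·
┄┄┄┄┄╬╬╬┄─··
┄─▲─█╬┄┄┄┄··
░┄█╬██╬┄░░··
┄─░─░─······

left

·········┄┄
·········┄╬
·····┄░┄█╬┄
···┄┄─╬┄─┄█
···─┄┄┄┄┄╬╬
···╬┄▲╬─█╬┄
···╬░┄█╬██╬
···┄┄─░─░─·
···········
███████████
███████████

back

·········┄╬
·····┄░┄█╬┄
···┄┄─╬┄─┄█
···─┄┄┄┄┄╬╬
···╬┄─╬─█╬┄
···╬░▲█╬██╬
···┄┄─░─░─·
···┄─╬┄─···
███████████
███████████
███████████

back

·····┄░┄█╬┄
···┄┄─╬┄─┄█
···─┄┄┄┄┄╬╬
···╬┄─╬─█╬┄
···╬░┄█╬██╬
···┄┄▲░─░─·
···┄─╬┄─···
███████████
███████████
███████████
███████████

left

█·····┄░┄█╬
█···┄┄─╬┄─┄
█···─┄┄┄┄┄╬
█··┄╬┄─╬─█╬
█··╬╬░┄█╬██
█··─┄▲─░─░─
█··─┄─╬┄─··
███████████
███████████
███████████
███████████

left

██·····┄░┄█
██···┄┄─╬┄─
██···─┄┄┄┄┄
██·─┄╬┄─╬─█
██·█╬╬░┄█╬█
██·┄─▲┄─░─░
██·░─┄─╬┄─·
███████████
███████████
███████████
███████████

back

██···┄┄─╬┄─
██···─┄┄┄┄┄
██·─┄╬┄─╬─█
██·█╬╬░┄█╬█
██·┄─┄┄─░─░
██·░─▲─╬┄─·
███████████
███████████
███████████
███████████
███████████

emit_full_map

··········╬░░─█
··········╬┄┄██
··········░┄┄╬╬
··········┄┄┄╬┄
·········─░┄╬┄╬
········─█┄┄┄█╬
········┄┄─┄─┄┄
········┄╬──█┄─
····┄░┄█╬┄┄█┄─┄
··┄┄─╬┄─┄█┄╬░╬·
··─┄┄┄┄┄╬╬╬┄─··
─┄╬┄─╬─█╬┄┄┄┄··
█╬╬░┄█╬██╬┄░░··
┄─┄┄─░─░─······
░─▲─╬┄─········

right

█···┄┄─╬┄─┄
█···─┄┄┄┄┄╬
█·─┄╬┄─╬─█╬
█·█╬╬░┄█╬██
█·┄─┄┄─░─░─
█·░─┄▲╬┄─··
███████████
███████████
███████████
███████████
███████████

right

···┄┄─╬┄─┄█
···─┄┄┄┄┄╬╬
·─┄╬┄─╬─█╬┄
·█╬╬░┄█╬██╬
·┄─┄┄─░─░─·
·░─┄─▲┄─···
███████████
███████████
███████████
███████████
███████████

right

··┄┄─╬┄─┄█┄
··─┄┄┄┄┄╬╬╬
─┄╬┄─╬─█╬┄┄
█╬╬░┄█╬██╬┄
┄─┄┄─░─░─··
░─┄─╬▲─┄···
███████████
███████████
███████████
███████████
███████████

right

·┄┄─╬┄─┄█┄╬
·─┄┄┄┄┄╬╬╬┄
┄╬┄─╬─█╬┄┄┄
╬╬░┄█╬██╬┄░
─┄┄─░─░─···
─┄─╬┄▲┄┄···
███████████
███████████
███████████
███████████
███████████

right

┄┄─╬┄─┄█┄╬░
─┄┄┄┄┄╬╬╬┄─
╬┄─╬─█╬┄┄┄┄
╬░┄█╬██╬┄░░
┄┄─░─░─┄···
┄─╬┄─▲┄╬···
███████████
███████████
███████████
███████████
███████████

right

┄─╬┄─┄█┄╬░╬
┄┄┄┄┄╬╬╬┄─·
┄─╬─█╬┄┄┄┄·
░┄█╬██╬┄░░·
┄─░─░─┄┄···
─╬┄─┄▲╬╬···
███████████
███████████
███████████
███████████
███████████

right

─╬┄─┄█┄╬░╬·
┄┄┄┄╬╬╬┄─··
─╬─█╬┄┄┄┄··
┄█╬██╬┄░░··
─░─░─┄┄─···
╬┄─┄┄▲╬╬···
███████████
███████████
███████████
███████████
███████████

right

╬┄─┄█┄╬░╬··
┄┄┄╬╬╬┄─···
╬─█╬┄┄┄┄···
█╬██╬┄░░···
░─░─┄┄─┄···
┄─┄┄╬▲╬╬···
███████████
███████████
███████████
███████████
███████████

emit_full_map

··········╬░░─█
··········╬┄┄██
··········░┄┄╬╬
··········┄┄┄╬┄
·········─░┄╬┄╬
········─█┄┄┄█╬
········┄┄─┄─┄┄
········┄╬──█┄─
····┄░┄█╬┄┄█┄─┄
··┄┄─╬┄─┄█┄╬░╬·
··─┄┄┄┄┄╬╬╬┄─··
─┄╬┄─╬─█╬┄┄┄┄··
█╬╬░┄█╬██╬┄░░··
┄─┄┄─░─░─┄┄─┄··
░─┄─╬┄─┄┄╬▲╬╬··
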